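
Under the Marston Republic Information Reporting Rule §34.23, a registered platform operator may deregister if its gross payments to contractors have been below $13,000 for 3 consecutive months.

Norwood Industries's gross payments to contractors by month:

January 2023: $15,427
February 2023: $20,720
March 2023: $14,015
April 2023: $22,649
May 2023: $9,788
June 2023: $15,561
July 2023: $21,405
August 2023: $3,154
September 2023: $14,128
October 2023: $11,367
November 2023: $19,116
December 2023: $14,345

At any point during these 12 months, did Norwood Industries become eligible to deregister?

No

Months below $13,000: May 2023, August 2023, October 2023.
Longest run of consecutive months below the threshold: 1.
1 < 3, so Norwood Industries never became eligible.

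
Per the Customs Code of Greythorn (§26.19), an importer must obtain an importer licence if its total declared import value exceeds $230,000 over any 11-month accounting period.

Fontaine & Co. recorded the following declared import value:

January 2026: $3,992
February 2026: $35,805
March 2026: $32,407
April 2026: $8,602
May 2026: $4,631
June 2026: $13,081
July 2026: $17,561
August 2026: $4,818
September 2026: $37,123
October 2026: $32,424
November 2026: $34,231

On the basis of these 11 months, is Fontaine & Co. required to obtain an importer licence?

No

Total declared import value: $3,992 + $35,805 + $32,407 + $8,602 + $4,631 + $13,081 + $17,561 + $4,818 + $37,123 + $32,424 + $34,231 = $224,675.
$224,675 ≤ $230,000, so the threshold is not exceeded.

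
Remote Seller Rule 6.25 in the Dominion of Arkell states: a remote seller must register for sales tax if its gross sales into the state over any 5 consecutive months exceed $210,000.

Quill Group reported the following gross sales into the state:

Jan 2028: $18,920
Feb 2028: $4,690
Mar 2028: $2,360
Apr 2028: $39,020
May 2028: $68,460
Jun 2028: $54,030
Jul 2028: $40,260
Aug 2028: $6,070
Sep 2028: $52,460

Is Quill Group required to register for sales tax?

Jan 2028–May 2028: $18,920 + $4,690 + $2,360 + $39,020 + $68,460 = $133,450 (under)
Feb 2028–Jun 2028: $4,690 + $2,360 + $39,020 + $68,460 + $54,030 = $168,560 (under)
Mar 2028–Jul 2028: $2,360 + $39,020 + $68,460 + $54,030 + $40,260 = $204,130 (under)
Apr 2028–Aug 2028: $39,020 + $68,460 + $54,030 + $40,260 + $6,070 = $207,840 (under)
May 2028–Sep 2028: $68,460 + $54,030 + $40,260 + $6,070 + $52,460 = $221,280 (over)
At least one window exceeds $210,000.

Yes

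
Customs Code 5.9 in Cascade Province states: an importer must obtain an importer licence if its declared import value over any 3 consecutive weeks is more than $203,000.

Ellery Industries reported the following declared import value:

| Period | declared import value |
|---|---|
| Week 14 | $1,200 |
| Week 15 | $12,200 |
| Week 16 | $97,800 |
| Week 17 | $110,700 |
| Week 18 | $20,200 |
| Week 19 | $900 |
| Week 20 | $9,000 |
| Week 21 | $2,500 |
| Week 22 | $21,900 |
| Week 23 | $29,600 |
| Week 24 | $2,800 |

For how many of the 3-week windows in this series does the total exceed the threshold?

Week 14–Week 16: $1,200 + $12,200 + $97,800 = $111,200 (under)
Week 15–Week 17: $12,200 + $97,800 + $110,700 = $220,700 (over)
Week 16–Week 18: $97,800 + $110,700 + $20,200 = $228,700 (over)
Week 17–Week 19: $110,700 + $20,200 + $900 = $131,800 (under)
Week 18–Week 20: $20,200 + $900 + $9,000 = $30,100 (under)
Week 19–Week 21: $900 + $9,000 + $2,500 = $12,400 (under)
Week 20–Week 22: $9,000 + $2,500 + $21,900 = $33,400 (under)
Week 21–Week 23: $2,500 + $21,900 + $29,600 = $54,000 (under)
Week 22–Week 24: $21,900 + $29,600 + $2,800 = $54,300 (under)
2 windows exceed the threshold.

2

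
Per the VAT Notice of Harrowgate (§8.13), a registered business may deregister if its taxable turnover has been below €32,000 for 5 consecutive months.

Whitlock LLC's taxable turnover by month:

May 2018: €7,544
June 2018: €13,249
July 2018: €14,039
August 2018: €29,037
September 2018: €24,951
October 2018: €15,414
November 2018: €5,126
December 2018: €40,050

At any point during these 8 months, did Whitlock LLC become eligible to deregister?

Months below €32,000: May 2018, June 2018, July 2018, August 2018, September 2018, October 2018, November 2018.
Longest run of consecutive months below the threshold: 7.
7 ≥ 5, so Whitlock LLC became eligible.

Yes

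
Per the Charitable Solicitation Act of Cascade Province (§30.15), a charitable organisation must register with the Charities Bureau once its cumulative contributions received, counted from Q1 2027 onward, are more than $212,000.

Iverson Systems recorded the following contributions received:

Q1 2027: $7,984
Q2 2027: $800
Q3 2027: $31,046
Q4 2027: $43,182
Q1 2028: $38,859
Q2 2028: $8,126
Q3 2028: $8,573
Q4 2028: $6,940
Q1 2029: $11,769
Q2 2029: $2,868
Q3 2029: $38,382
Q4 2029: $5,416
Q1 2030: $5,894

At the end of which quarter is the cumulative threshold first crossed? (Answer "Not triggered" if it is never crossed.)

Not triggered

Through Q1 2027: $7,984
Through Q2 2027: $8,784
Through Q3 2027: $39,830
Through Q4 2027: $83,012
Through Q1 2028: $121,871
Through Q2 2028: $129,997
Through Q3 2028: $138,570
Through Q4 2028: $145,510
Through Q1 2029: $157,279
Through Q2 2029: $160,147
Through Q3 2029: $198,529
Through Q4 2029: $203,945
Through Q1 2030: $209,839
Final cumulative total $209,839 ≤ $212,000; the threshold is never exceeded.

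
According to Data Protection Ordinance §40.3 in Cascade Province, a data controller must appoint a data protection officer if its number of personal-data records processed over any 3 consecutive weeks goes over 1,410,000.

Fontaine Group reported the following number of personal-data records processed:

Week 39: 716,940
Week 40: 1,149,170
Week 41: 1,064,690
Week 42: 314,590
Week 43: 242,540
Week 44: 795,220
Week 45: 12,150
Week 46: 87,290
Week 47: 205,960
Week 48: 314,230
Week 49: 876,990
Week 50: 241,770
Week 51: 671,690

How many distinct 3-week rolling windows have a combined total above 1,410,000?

Week 39–Week 41: 716,940 + 1,149,170 + 1,064,690 = 2,930,800 (over)
Week 40–Week 42: 1,149,170 + 1,064,690 + 314,590 = 2,528,450 (over)
Week 41–Week 43: 1,064,690 + 314,590 + 242,540 = 1,621,820 (over)
Week 42–Week 44: 314,590 + 242,540 + 795,220 = 1,352,350 (under)
Week 43–Week 45: 242,540 + 795,220 + 12,150 = 1,049,910 (under)
Week 44–Week 46: 795,220 + 12,150 + 87,290 = 894,660 (under)
Week 45–Week 47: 12,150 + 87,290 + 205,960 = 305,400 (under)
Week 46–Week 48: 87,290 + 205,960 + 314,230 = 607,480 (under)
Week 47–Week 49: 205,960 + 314,230 + 876,990 = 1,397,180 (under)
Week 48–Week 50: 314,230 + 876,990 + 241,770 = 1,432,990 (over)
Week 49–Week 51: 876,990 + 241,770 + 671,690 = 1,790,450 (over)
5 windows exceed the threshold.

5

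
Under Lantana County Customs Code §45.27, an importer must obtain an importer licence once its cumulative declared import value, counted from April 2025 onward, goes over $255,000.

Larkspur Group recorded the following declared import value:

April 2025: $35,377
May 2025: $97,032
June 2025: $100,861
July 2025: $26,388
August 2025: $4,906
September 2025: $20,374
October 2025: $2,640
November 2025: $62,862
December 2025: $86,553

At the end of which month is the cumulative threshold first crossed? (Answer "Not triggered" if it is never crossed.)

July 2025

Through April 2025: $35,377
Through May 2025: $132,409
Through June 2025: $233,270
Through July 2025: $259,658 ← exceeds threshold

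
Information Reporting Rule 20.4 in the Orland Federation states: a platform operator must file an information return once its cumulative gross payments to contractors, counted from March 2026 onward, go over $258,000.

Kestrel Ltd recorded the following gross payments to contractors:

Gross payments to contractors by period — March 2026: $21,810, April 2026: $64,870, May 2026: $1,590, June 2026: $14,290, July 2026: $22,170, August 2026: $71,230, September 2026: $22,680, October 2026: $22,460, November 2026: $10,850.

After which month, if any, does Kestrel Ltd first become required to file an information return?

Not triggered

Through March 2026: $21,810
Through April 2026: $86,680
Through May 2026: $88,270
Through June 2026: $102,560
Through July 2026: $124,730
Through August 2026: $195,960
Through September 2026: $218,640
Through October 2026: $241,100
Through November 2026: $251,950
Final cumulative total $251,950 ≤ $258,000; the threshold is never exceeded.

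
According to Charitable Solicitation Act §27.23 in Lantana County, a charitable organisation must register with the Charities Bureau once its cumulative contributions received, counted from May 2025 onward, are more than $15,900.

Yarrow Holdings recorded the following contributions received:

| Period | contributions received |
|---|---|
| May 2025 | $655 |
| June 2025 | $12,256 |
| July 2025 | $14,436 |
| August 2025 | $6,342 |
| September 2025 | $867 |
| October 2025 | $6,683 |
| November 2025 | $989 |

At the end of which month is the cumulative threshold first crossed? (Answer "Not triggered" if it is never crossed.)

Through May 2025: $655
Through June 2025: $12,911
Through July 2025: $27,347 ← exceeds threshold

July 2025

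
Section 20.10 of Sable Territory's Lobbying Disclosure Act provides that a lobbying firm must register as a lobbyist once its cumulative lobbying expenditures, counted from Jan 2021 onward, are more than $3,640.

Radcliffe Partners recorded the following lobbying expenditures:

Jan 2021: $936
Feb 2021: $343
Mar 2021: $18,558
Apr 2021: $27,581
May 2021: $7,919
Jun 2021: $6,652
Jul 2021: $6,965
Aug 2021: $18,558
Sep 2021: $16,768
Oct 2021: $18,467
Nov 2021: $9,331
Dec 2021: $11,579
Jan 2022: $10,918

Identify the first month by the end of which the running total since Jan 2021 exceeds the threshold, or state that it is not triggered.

Mar 2021

Through Jan 2021: $936
Through Feb 2021: $1,279
Through Mar 2021: $19,837 ← exceeds threshold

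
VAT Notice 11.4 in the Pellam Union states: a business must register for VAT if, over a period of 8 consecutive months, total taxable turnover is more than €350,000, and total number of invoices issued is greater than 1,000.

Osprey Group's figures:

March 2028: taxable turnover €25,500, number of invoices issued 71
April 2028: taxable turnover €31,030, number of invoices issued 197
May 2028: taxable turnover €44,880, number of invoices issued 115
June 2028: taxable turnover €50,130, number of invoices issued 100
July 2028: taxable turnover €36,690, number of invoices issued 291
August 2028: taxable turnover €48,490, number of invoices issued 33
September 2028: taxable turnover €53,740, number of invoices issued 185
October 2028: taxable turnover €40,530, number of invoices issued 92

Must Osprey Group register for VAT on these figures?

No

Total taxable turnover: €25,500 + €31,030 + €44,880 + €50,130 + €36,690 + €48,490 + €53,740 + €40,530 = €330,990 (≤ €350,000).
Total number of invoices issued: 71 + 197 + 115 + 100 + 291 + 33 + 185 + 92 = 1,084 (> 1,000).
The test is 'and': the rule requires both, and at least one is not exceeded.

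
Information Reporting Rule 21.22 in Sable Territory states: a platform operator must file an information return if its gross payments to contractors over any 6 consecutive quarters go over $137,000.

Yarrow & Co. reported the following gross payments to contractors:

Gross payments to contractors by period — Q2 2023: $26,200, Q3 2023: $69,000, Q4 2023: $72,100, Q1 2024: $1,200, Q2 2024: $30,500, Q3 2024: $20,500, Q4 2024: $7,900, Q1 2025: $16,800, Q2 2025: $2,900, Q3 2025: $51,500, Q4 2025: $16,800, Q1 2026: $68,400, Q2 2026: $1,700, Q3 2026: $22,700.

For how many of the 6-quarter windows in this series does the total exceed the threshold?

6

Q2 2023–Q3 2024: $26,200 + $69,000 + $72,100 + $1,200 + $30,500 + $20,500 = $219,500 (over)
Q3 2023–Q4 2024: $69,000 + $72,100 + $1,200 + $30,500 + $20,500 + $7,900 = $201,200 (over)
Q4 2023–Q1 2025: $72,100 + $1,200 + $30,500 + $20,500 + $7,900 + $16,800 = $149,000 (over)
Q1 2024–Q2 2025: $1,200 + $30,500 + $20,500 + $7,900 + $16,800 + $2,900 = $79,800 (under)
Q2 2024–Q3 2025: $30,500 + $20,500 + $7,900 + $16,800 + $2,900 + $51,500 = $130,100 (under)
Q3 2024–Q4 2025: $20,500 + $7,900 + $16,800 + $2,900 + $51,500 + $16,800 = $116,400 (under)
Q4 2024–Q1 2026: $7,900 + $16,800 + $2,900 + $51,500 + $16,800 + $68,400 = $164,300 (over)
Q1 2025–Q2 2026: $16,800 + $2,900 + $51,500 + $16,800 + $68,400 + $1,700 = $158,100 (over)
Q2 2025–Q3 2026: $2,900 + $51,500 + $16,800 + $68,400 + $1,700 + $22,700 = $164,000 (over)
6 windows exceed the threshold.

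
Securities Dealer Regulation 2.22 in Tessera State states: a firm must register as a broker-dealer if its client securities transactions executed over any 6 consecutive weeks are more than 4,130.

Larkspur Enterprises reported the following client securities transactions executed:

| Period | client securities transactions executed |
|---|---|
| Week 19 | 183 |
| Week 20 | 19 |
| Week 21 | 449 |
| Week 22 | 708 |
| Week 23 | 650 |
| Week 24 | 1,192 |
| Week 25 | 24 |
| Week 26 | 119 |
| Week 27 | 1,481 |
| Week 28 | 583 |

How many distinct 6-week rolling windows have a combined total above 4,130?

Week 19–Week 24: 183 + 19 + 449 + 708 + 650 + 1,192 = 3,201 (under)
Week 20–Week 25: 19 + 449 + 708 + 650 + 1,192 + 24 = 3,042 (under)
Week 21–Week 26: 449 + 708 + 650 + 1,192 + 24 + 119 = 3,142 (under)
Week 22–Week 27: 708 + 650 + 1,192 + 24 + 119 + 1,481 = 4,174 (over)
Week 23–Week 28: 650 + 1,192 + 24 + 119 + 1,481 + 583 = 4,049 (under)
1 window exceeds the threshold.

1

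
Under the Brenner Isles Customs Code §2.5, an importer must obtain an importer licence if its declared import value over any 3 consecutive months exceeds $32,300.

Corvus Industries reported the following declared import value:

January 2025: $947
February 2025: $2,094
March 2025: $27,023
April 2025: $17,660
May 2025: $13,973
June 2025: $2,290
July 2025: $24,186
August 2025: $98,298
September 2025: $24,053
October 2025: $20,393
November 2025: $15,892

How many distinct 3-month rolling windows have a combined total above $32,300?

January 2025–March 2025: $947 + $2,094 + $27,023 = $30,064 (under)
February 2025–April 2025: $2,094 + $27,023 + $17,660 = $46,777 (over)
March 2025–May 2025: $27,023 + $17,660 + $13,973 = $58,656 (over)
April 2025–June 2025: $17,660 + $13,973 + $2,290 = $33,923 (over)
May 2025–July 2025: $13,973 + $2,290 + $24,186 = $40,449 (over)
June 2025–August 2025: $2,290 + $24,186 + $98,298 = $124,774 (over)
July 2025–September 2025: $24,186 + $98,298 + $24,053 = $146,537 (over)
August 2025–October 2025: $98,298 + $24,053 + $20,393 = $142,744 (over)
September 2025–November 2025: $24,053 + $20,393 + $15,892 = $60,338 (over)
8 windows exceed the threshold.

8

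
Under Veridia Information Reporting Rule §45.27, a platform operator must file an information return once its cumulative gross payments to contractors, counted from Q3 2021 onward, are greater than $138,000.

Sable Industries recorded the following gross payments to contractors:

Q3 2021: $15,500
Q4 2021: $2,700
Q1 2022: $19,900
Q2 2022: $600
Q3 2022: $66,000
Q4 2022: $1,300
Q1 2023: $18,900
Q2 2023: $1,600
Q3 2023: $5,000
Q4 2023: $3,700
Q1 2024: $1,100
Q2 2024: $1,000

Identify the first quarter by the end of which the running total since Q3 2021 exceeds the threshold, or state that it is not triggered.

Through Q3 2021: $15,500
Through Q4 2021: $18,200
Through Q1 2022: $38,100
Through Q2 2022: $38,700
Through Q3 2022: $104,700
Through Q4 2022: $106,000
Through Q1 2023: $124,900
Through Q2 2023: $126,500
Through Q3 2023: $131,500
Through Q4 2023: $135,200
Through Q1 2024: $136,300
Through Q2 2024: $137,300
Final cumulative total $137,300 ≤ $138,000; the threshold is never exceeded.

Not triggered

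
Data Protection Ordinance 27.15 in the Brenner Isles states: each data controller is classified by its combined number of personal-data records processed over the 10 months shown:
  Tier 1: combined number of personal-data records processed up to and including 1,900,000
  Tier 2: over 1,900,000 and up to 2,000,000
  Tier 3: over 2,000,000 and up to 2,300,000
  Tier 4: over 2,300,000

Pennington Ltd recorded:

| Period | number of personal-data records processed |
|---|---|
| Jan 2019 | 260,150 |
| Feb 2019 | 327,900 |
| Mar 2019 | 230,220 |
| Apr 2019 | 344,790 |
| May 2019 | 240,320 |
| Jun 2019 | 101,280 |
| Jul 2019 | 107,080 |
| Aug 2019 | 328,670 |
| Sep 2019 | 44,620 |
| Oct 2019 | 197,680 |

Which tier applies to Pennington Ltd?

Tier 3

Combined number of personal-data records processed: 260,150 + 327,900 + 230,220 + 344,790 + 240,320 + 101,280 + 107,080 + 328,670 + 44,620 + 197,680 = 2,182,710.
2,000,000 < 2,182,710 ≤ 2,300,000, so Tier 3 applies.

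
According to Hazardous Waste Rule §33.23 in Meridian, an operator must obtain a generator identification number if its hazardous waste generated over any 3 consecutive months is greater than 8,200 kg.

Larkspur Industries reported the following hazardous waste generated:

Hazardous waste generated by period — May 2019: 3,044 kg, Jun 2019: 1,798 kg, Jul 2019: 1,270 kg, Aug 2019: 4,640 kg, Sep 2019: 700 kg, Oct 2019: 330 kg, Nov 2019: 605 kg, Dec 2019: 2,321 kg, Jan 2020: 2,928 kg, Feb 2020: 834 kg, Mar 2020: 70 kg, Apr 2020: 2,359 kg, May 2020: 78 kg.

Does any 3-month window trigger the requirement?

May 2019–Jul 2019: 3,044 kg + 1,798 kg + 1,270 kg = 6,112 kg (under)
Jun 2019–Aug 2019: 1,798 kg + 1,270 kg + 4,640 kg = 7,708 kg (under)
Jul 2019–Sep 2019: 1,270 kg + 4,640 kg + 700 kg = 6,610 kg (under)
Aug 2019–Oct 2019: 4,640 kg + 700 kg + 330 kg = 5,670 kg (under)
Sep 2019–Nov 2019: 700 kg + 330 kg + 605 kg = 1,635 kg (under)
Oct 2019–Dec 2019: 330 kg + 605 kg + 2,321 kg = 3,256 kg (under)
Nov 2019–Jan 2020: 605 kg + 2,321 kg + 2,928 kg = 5,854 kg (under)
Dec 2019–Feb 2020: 2,321 kg + 2,928 kg + 834 kg = 6,083 kg (under)
Jan 2020–Mar 2020: 2,928 kg + 834 kg + 70 kg = 3,832 kg (under)
Feb 2020–Apr 2020: 834 kg + 70 kg + 2,359 kg = 3,263 kg (under)
Mar 2020–May 2020: 70 kg + 2,359 kg + 78 kg = 2,507 kg (under)
No window exceeds 8,200 kg.

No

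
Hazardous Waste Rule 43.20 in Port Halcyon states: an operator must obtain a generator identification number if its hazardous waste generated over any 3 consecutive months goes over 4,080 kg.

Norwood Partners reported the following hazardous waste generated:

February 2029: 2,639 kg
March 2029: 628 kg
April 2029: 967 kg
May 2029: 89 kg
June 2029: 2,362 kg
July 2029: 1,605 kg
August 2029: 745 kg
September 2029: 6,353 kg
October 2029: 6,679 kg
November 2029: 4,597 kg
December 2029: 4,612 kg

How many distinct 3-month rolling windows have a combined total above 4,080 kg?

6

February 2029–April 2029: 2,639 kg + 628 kg + 967 kg = 4,234 kg (over)
March 2029–May 2029: 628 kg + 967 kg + 89 kg = 1,684 kg (under)
April 2029–June 2029: 967 kg + 89 kg + 2,362 kg = 3,418 kg (under)
May 2029–July 2029: 89 kg + 2,362 kg + 1,605 kg = 4,056 kg (under)
June 2029–August 2029: 2,362 kg + 1,605 kg + 745 kg = 4,712 kg (over)
July 2029–September 2029: 1,605 kg + 745 kg + 6,353 kg = 8,703 kg (over)
August 2029–October 2029: 745 kg + 6,353 kg + 6,679 kg = 13,777 kg (over)
September 2029–November 2029: 6,353 kg + 6,679 kg + 4,597 kg = 17,629 kg (over)
October 2029–December 2029: 6,679 kg + 4,597 kg + 4,612 kg = 15,888 kg (over)
6 windows exceed the threshold.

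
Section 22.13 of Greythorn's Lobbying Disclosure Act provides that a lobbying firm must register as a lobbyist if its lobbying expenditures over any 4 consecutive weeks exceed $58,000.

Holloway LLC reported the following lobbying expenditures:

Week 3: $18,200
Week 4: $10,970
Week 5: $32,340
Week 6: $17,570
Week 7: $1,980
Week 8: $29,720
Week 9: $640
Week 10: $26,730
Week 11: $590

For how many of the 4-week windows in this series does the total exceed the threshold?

4

Week 3–Week 6: $18,200 + $10,970 + $32,340 + $17,570 = $79,080 (over)
Week 4–Week 7: $10,970 + $32,340 + $17,570 + $1,980 = $62,860 (over)
Week 5–Week 8: $32,340 + $17,570 + $1,980 + $29,720 = $81,610 (over)
Week 6–Week 9: $17,570 + $1,980 + $29,720 + $640 = $49,910 (under)
Week 7–Week 10: $1,980 + $29,720 + $640 + $26,730 = $59,070 (over)
Week 8–Week 11: $29,720 + $640 + $26,730 + $590 = $57,680 (under)
4 windows exceed the threshold.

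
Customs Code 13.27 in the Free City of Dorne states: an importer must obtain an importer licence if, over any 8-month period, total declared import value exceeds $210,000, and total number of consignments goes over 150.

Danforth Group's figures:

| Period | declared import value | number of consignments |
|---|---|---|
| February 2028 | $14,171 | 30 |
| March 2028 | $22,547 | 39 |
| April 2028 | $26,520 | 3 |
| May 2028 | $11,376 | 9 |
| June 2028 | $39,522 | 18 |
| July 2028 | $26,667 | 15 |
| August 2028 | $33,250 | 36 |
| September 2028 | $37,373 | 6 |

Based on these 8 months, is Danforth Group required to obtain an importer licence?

Total declared import value: $14,171 + $22,547 + $26,520 + $11,376 + $39,522 + $26,667 + $33,250 + $37,373 = $211,426 (> $210,000).
Total number of consignments: 30 + 39 + 3 + 9 + 18 + 15 + 36 + 6 = 156 (> 150).
The test is 'and': both thresholds are exceeded.

Yes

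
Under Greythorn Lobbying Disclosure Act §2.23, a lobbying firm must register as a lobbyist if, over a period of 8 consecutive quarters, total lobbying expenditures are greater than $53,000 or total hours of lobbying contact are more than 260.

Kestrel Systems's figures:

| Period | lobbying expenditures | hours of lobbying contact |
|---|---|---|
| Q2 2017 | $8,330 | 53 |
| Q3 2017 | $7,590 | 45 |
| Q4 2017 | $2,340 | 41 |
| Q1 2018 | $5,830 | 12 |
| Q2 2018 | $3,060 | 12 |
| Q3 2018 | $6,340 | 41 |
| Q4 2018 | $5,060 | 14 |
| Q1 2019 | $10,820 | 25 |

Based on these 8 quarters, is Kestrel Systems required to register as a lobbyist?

No

Total lobbying expenditures: $8,330 + $7,590 + $2,340 + $5,830 + $3,060 + $6,340 + $5,060 + $10,820 = $49,370 (≤ $53,000).
Total hours of lobbying contact: 53 + 45 + 41 + 12 + 12 + 41 + 14 + 25 = 243 (≤ 260).
The test is 'or': neither threshold is exceeded.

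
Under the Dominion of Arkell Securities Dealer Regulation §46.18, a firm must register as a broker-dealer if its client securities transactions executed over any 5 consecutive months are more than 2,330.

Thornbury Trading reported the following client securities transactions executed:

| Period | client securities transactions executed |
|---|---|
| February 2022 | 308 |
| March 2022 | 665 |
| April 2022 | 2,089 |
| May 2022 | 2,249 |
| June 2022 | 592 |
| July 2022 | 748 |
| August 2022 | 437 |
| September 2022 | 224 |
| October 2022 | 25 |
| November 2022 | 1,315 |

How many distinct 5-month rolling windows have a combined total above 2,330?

February 2022–June 2022: 308 + 665 + 2,089 + 2,249 + 592 = 5,903 (over)
March 2022–July 2022: 665 + 2,089 + 2,249 + 592 + 748 = 6,343 (over)
April 2022–August 2022: 2,089 + 2,249 + 592 + 748 + 437 = 6,115 (over)
May 2022–September 2022: 2,249 + 592 + 748 + 437 + 224 = 4,250 (over)
June 2022–October 2022: 592 + 748 + 437 + 224 + 25 = 2,026 (under)
July 2022–November 2022: 748 + 437 + 224 + 25 + 1,315 = 2,749 (over)
5 windows exceed the threshold.

5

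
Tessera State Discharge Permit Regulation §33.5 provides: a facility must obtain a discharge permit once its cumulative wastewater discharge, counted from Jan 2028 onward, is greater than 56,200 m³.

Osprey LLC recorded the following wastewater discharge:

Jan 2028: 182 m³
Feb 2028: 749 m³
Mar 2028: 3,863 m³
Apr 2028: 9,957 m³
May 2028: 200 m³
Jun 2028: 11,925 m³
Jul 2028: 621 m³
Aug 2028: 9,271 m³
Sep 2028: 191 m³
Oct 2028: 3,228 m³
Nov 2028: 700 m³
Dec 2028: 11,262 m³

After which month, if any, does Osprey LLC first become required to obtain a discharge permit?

Not triggered

Through Jan 2028: 182 m³
Through Feb 2028: 931 m³
Through Mar 2028: 4,794 m³
Through Apr 2028: 14,751 m³
Through May 2028: 14,951 m³
Through Jun 2028: 26,876 m³
Through Jul 2028: 27,497 m³
Through Aug 2028: 36,768 m³
Through Sep 2028: 36,959 m³
Through Oct 2028: 40,187 m³
Through Nov 2028: 40,887 m³
Through Dec 2028: 52,149 m³
Final cumulative total 52,149 m³ ≤ 56,200 m³; the threshold is never exceeded.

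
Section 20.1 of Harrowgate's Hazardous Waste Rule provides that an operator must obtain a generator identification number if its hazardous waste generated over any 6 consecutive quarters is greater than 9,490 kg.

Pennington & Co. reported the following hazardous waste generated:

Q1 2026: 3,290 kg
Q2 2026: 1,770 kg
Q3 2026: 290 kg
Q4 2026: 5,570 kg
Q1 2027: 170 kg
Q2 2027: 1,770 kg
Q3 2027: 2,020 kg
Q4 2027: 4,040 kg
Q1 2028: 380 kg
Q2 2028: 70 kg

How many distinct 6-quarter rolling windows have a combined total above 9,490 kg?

4

Q1 2026–Q2 2027: 3,290 kg + 1,770 kg + 290 kg + 5,570 kg + 170 kg + 1,770 kg = 12,860 kg (over)
Q2 2026–Q3 2027: 1,770 kg + 290 kg + 5,570 kg + 170 kg + 1,770 kg + 2,020 kg = 11,590 kg (over)
Q3 2026–Q4 2027: 290 kg + 5,570 kg + 170 kg + 1,770 kg + 2,020 kg + 4,040 kg = 13,860 kg (over)
Q4 2026–Q1 2028: 5,570 kg + 170 kg + 1,770 kg + 2,020 kg + 4,040 kg + 380 kg = 13,950 kg (over)
Q1 2027–Q2 2028: 170 kg + 1,770 kg + 2,020 kg + 4,040 kg + 380 kg + 70 kg = 8,450 kg (under)
4 windows exceed the threshold.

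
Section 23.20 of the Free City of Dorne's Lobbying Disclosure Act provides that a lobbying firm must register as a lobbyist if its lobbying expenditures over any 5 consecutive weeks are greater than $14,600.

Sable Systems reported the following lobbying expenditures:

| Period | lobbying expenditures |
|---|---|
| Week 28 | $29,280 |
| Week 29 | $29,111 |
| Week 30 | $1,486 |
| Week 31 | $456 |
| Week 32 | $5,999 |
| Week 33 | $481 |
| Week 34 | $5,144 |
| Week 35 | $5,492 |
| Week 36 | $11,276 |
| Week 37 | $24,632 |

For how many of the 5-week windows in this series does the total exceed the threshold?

5

Week 28–Week 32: $29,280 + $29,111 + $1,486 + $456 + $5,999 = $66,332 (over)
Week 29–Week 33: $29,111 + $1,486 + $456 + $5,999 + $481 = $37,533 (over)
Week 30–Week 34: $1,486 + $456 + $5,999 + $481 + $5,144 = $13,566 (under)
Week 31–Week 35: $456 + $5,999 + $481 + $5,144 + $5,492 = $17,572 (over)
Week 32–Week 36: $5,999 + $481 + $5,144 + $5,492 + $11,276 = $28,392 (over)
Week 33–Week 37: $481 + $5,144 + $5,492 + $11,276 + $24,632 = $47,025 (over)
5 windows exceed the threshold.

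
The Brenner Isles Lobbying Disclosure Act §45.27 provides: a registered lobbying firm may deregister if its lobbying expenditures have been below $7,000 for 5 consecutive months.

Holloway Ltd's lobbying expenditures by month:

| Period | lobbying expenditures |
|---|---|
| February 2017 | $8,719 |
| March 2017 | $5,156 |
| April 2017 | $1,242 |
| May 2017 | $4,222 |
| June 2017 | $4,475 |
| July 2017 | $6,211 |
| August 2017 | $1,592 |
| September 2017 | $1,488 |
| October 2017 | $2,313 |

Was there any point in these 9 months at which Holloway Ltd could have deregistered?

Months below $7,000: March 2017, April 2017, May 2017, June 2017, July 2017, August 2017, September 2017, October 2017.
Longest run of consecutive months below the threshold: 8.
8 ≥ 5, so Holloway Ltd became eligible.

Yes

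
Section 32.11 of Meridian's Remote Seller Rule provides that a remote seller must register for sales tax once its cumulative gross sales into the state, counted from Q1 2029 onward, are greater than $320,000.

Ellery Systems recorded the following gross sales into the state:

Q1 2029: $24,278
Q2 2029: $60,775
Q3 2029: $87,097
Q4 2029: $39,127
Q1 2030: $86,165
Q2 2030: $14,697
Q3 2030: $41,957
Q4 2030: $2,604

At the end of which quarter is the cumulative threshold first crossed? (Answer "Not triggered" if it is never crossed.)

Q3 2030

Through Q1 2029: $24,278
Through Q2 2029: $85,053
Through Q3 2029: $172,150
Through Q4 2029: $211,277
Through Q1 2030: $297,442
Through Q2 2030: $312,139
Through Q3 2030: $354,096 ← exceeds threshold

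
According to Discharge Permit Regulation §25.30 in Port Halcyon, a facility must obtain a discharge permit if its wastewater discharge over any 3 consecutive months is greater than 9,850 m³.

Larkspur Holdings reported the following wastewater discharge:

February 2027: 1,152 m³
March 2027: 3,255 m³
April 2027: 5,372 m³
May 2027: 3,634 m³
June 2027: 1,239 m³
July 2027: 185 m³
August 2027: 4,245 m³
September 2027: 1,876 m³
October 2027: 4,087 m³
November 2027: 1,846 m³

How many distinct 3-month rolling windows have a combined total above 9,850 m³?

3

February 2027–April 2027: 1,152 m³ + 3,255 m³ + 5,372 m³ = 9,779 m³ (under)
March 2027–May 2027: 3,255 m³ + 5,372 m³ + 3,634 m³ = 12,261 m³ (over)
April 2027–June 2027: 5,372 m³ + 3,634 m³ + 1,239 m³ = 10,245 m³ (over)
May 2027–July 2027: 3,634 m³ + 1,239 m³ + 185 m³ = 5,058 m³ (under)
June 2027–August 2027: 1,239 m³ + 185 m³ + 4,245 m³ = 5,669 m³ (under)
July 2027–September 2027: 185 m³ + 4,245 m³ + 1,876 m³ = 6,306 m³ (under)
August 2027–October 2027: 4,245 m³ + 1,876 m³ + 4,087 m³ = 10,208 m³ (over)
September 2027–November 2027: 1,876 m³ + 4,087 m³ + 1,846 m³ = 7,809 m³ (under)
3 windows exceed the threshold.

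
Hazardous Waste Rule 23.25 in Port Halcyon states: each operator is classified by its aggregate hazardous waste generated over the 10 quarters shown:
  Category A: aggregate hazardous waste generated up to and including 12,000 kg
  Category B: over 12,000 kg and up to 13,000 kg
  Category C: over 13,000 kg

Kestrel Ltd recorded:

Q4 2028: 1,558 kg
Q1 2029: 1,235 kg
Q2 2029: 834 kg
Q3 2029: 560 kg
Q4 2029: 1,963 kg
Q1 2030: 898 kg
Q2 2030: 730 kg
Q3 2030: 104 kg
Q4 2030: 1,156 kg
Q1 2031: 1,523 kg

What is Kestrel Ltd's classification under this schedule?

Aggregate hazardous waste generated: 1,558 kg + 1,235 kg + 834 kg + 560 kg + 1,963 kg + 898 kg + 730 kg + 104 kg + 1,156 kg + 1,523 kg = 10,561 kg.
10,561 kg ≤ 12,000 kg, so Category A applies.

Category A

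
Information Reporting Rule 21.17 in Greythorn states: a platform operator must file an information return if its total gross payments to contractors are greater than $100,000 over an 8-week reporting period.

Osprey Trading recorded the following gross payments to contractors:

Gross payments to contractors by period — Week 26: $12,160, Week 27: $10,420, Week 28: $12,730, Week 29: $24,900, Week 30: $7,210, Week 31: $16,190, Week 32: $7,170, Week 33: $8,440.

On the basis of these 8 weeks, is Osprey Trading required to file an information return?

No

Total gross payments to contractors: $12,160 + $10,420 + $12,730 + $24,900 + $7,210 + $16,190 + $7,170 + $8,440 = $99,220.
$99,220 ≤ $100,000, so the threshold is not exceeded.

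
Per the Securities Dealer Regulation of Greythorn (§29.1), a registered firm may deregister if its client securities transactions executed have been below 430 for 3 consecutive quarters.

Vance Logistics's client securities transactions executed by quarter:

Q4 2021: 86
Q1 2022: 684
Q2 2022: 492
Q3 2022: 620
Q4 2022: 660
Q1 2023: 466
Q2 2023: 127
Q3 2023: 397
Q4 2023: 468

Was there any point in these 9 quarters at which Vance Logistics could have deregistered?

No

Quarters below 430: Q4 2021, Q2 2023, Q3 2023.
Longest run of consecutive quarters below the threshold: 2.
2 < 3, so Vance Logistics never became eligible.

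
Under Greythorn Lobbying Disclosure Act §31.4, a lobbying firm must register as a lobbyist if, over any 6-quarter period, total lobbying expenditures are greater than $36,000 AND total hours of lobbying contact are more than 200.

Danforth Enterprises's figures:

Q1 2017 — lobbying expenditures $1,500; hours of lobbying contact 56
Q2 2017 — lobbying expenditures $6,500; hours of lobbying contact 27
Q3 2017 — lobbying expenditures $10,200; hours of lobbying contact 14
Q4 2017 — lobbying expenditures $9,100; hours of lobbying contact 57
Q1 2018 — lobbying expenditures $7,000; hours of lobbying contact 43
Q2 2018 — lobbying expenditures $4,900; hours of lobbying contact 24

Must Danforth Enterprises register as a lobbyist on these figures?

Yes

Total lobbying expenditures: $1,500 + $6,500 + $10,200 + $9,100 + $7,000 + $4,900 = $39,200 (> $36,000).
Total hours of lobbying contact: 56 + 27 + 14 + 57 + 43 + 24 = 221 (> 200).
The test is 'and': both thresholds are exceeded.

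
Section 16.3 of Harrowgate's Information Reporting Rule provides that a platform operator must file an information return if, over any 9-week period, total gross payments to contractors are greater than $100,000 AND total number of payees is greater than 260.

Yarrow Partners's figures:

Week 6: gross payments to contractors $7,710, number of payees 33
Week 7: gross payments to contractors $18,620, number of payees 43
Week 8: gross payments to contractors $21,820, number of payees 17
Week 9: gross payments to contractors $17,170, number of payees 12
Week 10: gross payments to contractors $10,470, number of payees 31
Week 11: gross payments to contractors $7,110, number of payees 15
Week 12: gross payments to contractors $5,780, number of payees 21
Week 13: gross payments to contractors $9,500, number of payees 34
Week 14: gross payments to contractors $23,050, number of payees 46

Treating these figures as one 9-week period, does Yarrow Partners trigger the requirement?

Total gross payments to contractors: $7,710 + $18,620 + $21,820 + $17,170 + $10,470 + $7,110 + $5,780 + $9,500 + $23,050 = $121,230 (> $100,000).
Total number of payees: 33 + 43 + 17 + 12 + 31 + 15 + 21 + 34 + 46 = 252 (≤ 260).
The test is 'and': the rule requires both, and at least one is not exceeded.

No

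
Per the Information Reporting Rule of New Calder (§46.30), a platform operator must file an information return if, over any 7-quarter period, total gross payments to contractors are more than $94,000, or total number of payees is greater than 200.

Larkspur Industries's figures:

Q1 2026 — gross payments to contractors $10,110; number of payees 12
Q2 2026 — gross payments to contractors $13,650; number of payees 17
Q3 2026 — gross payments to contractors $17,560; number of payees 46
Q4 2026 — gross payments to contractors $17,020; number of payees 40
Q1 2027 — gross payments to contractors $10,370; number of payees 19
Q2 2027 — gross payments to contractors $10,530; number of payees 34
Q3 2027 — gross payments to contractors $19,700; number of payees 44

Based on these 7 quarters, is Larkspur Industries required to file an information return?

Total gross payments to contractors: $10,110 + $13,650 + $17,560 + $17,020 + $10,370 + $10,530 + $19,700 = $98,940 (> $94,000).
Total number of payees: 12 + 17 + 46 + 40 + 19 + 34 + 44 = 212 (> 200).
The test is 'or': at least one threshold is exceeded.

Yes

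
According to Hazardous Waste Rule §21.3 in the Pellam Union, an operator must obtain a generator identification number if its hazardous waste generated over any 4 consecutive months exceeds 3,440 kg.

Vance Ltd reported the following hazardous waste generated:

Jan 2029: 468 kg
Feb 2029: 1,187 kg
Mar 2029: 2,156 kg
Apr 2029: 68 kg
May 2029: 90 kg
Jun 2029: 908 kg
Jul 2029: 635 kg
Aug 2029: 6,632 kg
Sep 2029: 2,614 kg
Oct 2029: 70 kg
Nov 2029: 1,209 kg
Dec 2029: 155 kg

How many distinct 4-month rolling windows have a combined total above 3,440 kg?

Jan 2029–Apr 2029: 468 kg + 1,187 kg + 2,156 kg + 68 kg = 3,879 kg (over)
Feb 2029–May 2029: 1,187 kg + 2,156 kg + 68 kg + 90 kg = 3,501 kg (over)
Mar 2029–Jun 2029: 2,156 kg + 68 kg + 90 kg + 908 kg = 3,222 kg (under)
Apr 2029–Jul 2029: 68 kg + 90 kg + 908 kg + 635 kg = 1,701 kg (under)
May 2029–Aug 2029: 90 kg + 908 kg + 635 kg + 6,632 kg = 8,265 kg (over)
Jun 2029–Sep 2029: 908 kg + 635 kg + 6,632 kg + 2,614 kg = 10,789 kg (over)
Jul 2029–Oct 2029: 635 kg + 6,632 kg + 2,614 kg + 70 kg = 9,951 kg (over)
Aug 2029–Nov 2029: 6,632 kg + 2,614 kg + 70 kg + 1,209 kg = 10,525 kg (over)
Sep 2029–Dec 2029: 2,614 kg + 70 kg + 1,209 kg + 155 kg = 4,048 kg (over)
7 windows exceed the threshold.

7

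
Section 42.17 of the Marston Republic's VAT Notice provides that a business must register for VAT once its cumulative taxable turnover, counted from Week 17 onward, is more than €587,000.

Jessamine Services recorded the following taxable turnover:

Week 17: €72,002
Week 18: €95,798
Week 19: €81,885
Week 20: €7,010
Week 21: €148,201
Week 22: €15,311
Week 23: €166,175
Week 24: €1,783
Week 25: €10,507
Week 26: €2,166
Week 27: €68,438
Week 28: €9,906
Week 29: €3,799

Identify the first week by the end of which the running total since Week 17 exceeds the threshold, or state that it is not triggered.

Week 24

Through Week 17: €72,002
Through Week 18: €167,800
Through Week 19: €249,685
Through Week 20: €256,695
Through Week 21: €404,896
Through Week 22: €420,207
Through Week 23: €586,382
Through Week 24: €588,165 ← exceeds threshold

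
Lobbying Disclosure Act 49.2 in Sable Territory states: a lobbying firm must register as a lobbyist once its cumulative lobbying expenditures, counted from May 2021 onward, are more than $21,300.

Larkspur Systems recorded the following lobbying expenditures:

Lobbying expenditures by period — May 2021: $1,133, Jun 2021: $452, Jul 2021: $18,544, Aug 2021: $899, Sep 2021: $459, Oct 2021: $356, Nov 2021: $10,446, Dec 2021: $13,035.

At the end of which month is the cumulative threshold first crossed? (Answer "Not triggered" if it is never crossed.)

Sep 2021

Through May 2021: $1,133
Through Jun 2021: $1,585
Through Jul 2021: $20,129
Through Aug 2021: $21,028
Through Sep 2021: $21,487 ← exceeds threshold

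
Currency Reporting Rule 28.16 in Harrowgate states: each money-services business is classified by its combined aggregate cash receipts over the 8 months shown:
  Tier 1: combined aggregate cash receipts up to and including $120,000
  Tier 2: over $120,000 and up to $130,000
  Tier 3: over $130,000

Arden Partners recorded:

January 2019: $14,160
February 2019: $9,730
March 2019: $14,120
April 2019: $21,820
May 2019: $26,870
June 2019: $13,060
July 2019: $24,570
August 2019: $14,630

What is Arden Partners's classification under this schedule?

Combined aggregate cash receipts: $14,160 + $9,730 + $14,120 + $21,820 + $26,870 + $13,060 + $24,570 + $14,630 = $138,960.
$138,960 > $130,000, so Tier 3 applies.

Tier 3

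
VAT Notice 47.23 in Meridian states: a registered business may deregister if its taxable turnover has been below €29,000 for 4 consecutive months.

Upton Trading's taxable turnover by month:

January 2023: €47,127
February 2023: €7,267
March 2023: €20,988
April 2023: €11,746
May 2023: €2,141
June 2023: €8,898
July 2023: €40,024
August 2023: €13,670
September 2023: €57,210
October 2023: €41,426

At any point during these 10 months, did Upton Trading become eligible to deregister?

Yes

Months below €29,000: February 2023, March 2023, April 2023, May 2023, June 2023, August 2023.
Longest run of consecutive months below the threshold: 5.
5 ≥ 4, so Upton Trading became eligible.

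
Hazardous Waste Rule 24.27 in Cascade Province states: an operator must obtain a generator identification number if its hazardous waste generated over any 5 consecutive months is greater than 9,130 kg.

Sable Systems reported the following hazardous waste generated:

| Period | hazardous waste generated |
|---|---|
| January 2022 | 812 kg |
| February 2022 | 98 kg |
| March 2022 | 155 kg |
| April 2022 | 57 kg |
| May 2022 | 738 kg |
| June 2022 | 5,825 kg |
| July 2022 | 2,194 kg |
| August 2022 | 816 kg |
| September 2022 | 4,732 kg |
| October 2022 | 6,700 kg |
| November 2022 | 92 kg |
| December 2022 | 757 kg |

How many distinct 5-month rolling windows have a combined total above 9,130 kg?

5

January 2022–May 2022: 812 kg + 98 kg + 155 kg + 57 kg + 738 kg = 1,860 kg (under)
February 2022–June 2022: 98 kg + 155 kg + 57 kg + 738 kg + 5,825 kg = 6,873 kg (under)
March 2022–July 2022: 155 kg + 57 kg + 738 kg + 5,825 kg + 2,194 kg = 8,969 kg (under)
April 2022–August 2022: 57 kg + 738 kg + 5,825 kg + 2,194 kg + 816 kg = 9,630 kg (over)
May 2022–September 2022: 738 kg + 5,825 kg + 2,194 kg + 816 kg + 4,732 kg = 14,305 kg (over)
June 2022–October 2022: 5,825 kg + 2,194 kg + 816 kg + 4,732 kg + 6,700 kg = 20,267 kg (over)
July 2022–November 2022: 2,194 kg + 816 kg + 4,732 kg + 6,700 kg + 92 kg = 14,534 kg (over)
August 2022–December 2022: 816 kg + 4,732 kg + 6,700 kg + 92 kg + 757 kg = 13,097 kg (over)
5 windows exceed the threshold.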